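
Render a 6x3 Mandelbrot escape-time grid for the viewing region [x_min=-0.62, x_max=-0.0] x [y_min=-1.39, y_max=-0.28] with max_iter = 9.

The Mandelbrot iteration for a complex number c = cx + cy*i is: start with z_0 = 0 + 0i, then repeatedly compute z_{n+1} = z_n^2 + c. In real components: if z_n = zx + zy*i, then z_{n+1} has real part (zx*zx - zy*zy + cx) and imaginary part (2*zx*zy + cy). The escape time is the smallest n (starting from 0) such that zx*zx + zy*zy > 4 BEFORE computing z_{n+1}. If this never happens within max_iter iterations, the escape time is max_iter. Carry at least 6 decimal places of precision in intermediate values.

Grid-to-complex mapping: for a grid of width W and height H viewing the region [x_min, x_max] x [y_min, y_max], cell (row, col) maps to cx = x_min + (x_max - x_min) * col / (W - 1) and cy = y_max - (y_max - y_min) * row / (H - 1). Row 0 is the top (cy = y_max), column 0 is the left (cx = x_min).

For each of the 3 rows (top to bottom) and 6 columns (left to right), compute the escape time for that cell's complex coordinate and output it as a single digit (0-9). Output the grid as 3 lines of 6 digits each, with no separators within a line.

(row=0, col=0): c = -0.6200 + -0.2800i → escape time 9
(row=0, col=1): c = -0.4960 + -0.2800i → escape time 9
(row=0, col=2): c = -0.3720 + -0.2800i → escape time 9
(row=0, col=3): c = -0.2480 + -0.2800i → escape time 9
(row=0, col=4): c = -0.1240 + -0.2800i → escape time 9
(row=0, col=5): c = 0.0000 + -0.2800i → escape time 9
(row=1, col=0): c = -0.6200 + -0.8350i → escape time 4
(row=1, col=1): c = -0.4960 + -0.8350i → escape time 5
(row=1, col=2): c = -0.3720 + -0.8350i → escape time 6
(row=1, col=3): c = -0.2480 + -0.8350i → escape time 9
(row=1, col=4): c = -0.1240 + -0.8350i → escape time 9
(row=1, col=5): c = 0.0000 + -0.8350i → escape time 9
(row=2, col=0): c = -0.6200 + -1.3900i → escape time 2
(row=2, col=1): c = -0.4960 + -1.3900i → escape time 2
(row=2, col=2): c = -0.3720 + -1.3900i → escape time 2
(row=2, col=3): c = -0.2480 + -1.3900i → escape time 2
(row=2, col=4): c = -0.1240 + -1.3900i → escape time 2
(row=2, col=5): c = 0.0000 + -1.3900i → escape time 2

Answer: 999999
456999
222222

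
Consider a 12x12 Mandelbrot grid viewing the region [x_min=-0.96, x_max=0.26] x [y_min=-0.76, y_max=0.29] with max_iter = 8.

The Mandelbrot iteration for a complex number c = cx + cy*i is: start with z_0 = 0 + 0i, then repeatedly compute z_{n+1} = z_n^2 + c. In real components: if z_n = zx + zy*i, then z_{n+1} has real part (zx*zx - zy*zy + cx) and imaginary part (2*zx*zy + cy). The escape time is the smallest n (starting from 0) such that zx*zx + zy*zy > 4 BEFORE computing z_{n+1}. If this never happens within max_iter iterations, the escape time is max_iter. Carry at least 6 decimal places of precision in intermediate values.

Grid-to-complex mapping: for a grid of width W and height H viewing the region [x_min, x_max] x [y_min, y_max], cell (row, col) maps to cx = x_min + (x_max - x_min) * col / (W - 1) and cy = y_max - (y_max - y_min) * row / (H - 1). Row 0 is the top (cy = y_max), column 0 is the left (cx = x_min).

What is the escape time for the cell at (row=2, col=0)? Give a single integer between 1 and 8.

z_0 = 0 + 0i, c = -0.9600 + 0.0991i
Iter 1: z = -0.9600 + 0.0991i, |z|^2 = 0.9314
Iter 2: z = -0.0482 + -0.0912i, |z|^2 = 0.0106
Iter 3: z = -0.9660 + 0.1079i, |z|^2 = 0.9448
Iter 4: z = -0.0385 + -0.1093i, |z|^2 = 0.0134
Iter 5: z = -0.9705 + 0.1075i, |z|^2 = 0.9534
Iter 6: z = -0.0297 + -0.1096i, |z|^2 = 0.0129
Iter 7: z = -0.9711 + 0.1056i, |z|^2 = 0.9542

Answer: 8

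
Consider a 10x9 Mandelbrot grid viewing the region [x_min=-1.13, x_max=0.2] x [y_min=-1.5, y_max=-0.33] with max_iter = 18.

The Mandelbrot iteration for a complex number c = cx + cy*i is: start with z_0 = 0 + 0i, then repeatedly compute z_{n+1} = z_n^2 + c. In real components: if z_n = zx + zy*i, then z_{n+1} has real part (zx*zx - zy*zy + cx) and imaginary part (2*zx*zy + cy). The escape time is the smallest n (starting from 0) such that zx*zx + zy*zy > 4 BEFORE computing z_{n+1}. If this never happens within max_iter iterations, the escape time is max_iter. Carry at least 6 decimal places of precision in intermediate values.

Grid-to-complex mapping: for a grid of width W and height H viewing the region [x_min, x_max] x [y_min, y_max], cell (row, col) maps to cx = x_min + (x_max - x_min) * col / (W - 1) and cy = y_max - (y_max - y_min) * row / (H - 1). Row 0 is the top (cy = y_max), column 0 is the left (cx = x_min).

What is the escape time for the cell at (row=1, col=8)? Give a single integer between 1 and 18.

z_0 = 0 + 0i, c = 0.0522 + -0.4763i
Iter 1: z = 0.0522 + -0.4763i, |z|^2 = 0.2295
Iter 2: z = -0.1719 + -0.5260i, |z|^2 = 0.3062
Iter 3: z = -0.1949 + -0.2955i, |z|^2 = 0.1253
Iter 4: z = 0.0029 + -0.3611i, |z|^2 = 0.1304
Iter 5: z = -0.0781 + -0.4784i, |z|^2 = 0.2349
Iter 6: z = -0.1705 + -0.4015i, |z|^2 = 0.1903
Iter 7: z = -0.0799 + -0.3393i, |z|^2 = 0.1215
Iter 8: z = -0.0565 + -0.4220i, |z|^2 = 0.1813
Iter 9: z = -0.1227 + -0.4285i, |z|^2 = 0.1987
Iter 10: z = -0.1164 + -0.3711i, |z|^2 = 0.1513
Iter 11: z = -0.0720 + -0.3899i, |z|^2 = 0.1572
Iter 12: z = -0.0946 + -0.4201i, |z|^2 = 0.1855
Iter 13: z = -0.1153 + -0.3967i, |z|^2 = 0.1707
Iter 14: z = -0.0919 + -0.3847i, |z|^2 = 0.1565
Iter 15: z = -0.0873 + -0.4056i, |z|^2 = 0.1721
Iter 16: z = -0.1046 + -0.4054i, |z|^2 = 0.1753
Iter 17: z = -0.1012 + -0.3914i, |z|^2 = 0.1635

Answer: 18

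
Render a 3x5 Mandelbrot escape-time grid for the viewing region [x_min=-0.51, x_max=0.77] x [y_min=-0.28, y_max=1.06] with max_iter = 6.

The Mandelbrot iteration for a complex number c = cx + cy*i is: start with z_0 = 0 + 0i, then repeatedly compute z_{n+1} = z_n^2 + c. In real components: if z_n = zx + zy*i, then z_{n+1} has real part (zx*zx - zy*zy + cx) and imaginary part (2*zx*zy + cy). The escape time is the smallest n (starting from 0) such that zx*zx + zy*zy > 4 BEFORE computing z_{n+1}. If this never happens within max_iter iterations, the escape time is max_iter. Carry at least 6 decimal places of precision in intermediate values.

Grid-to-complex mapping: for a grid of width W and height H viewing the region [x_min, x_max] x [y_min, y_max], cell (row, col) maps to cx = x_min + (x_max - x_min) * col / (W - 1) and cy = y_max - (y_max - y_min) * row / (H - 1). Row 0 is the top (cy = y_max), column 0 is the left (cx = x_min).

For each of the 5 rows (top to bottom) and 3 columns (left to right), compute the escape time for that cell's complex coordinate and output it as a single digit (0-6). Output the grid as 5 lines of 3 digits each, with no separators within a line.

Answer: 442
662
663
663
663

Derivation:
(row=0, col=0): c = -0.5100 + 1.0600i → escape time 4
(row=0, col=1): c = 0.1300 + 1.0600i → escape time 4
(row=0, col=2): c = 0.7700 + 1.0600i → escape time 2
(row=1, col=0): c = -0.5100 + 0.7250i → escape time 6
(row=1, col=1): c = 0.1300 + 0.7250i → escape time 6
(row=1, col=2): c = 0.7700 + 0.7250i → escape time 2
(row=2, col=0): c = -0.5100 + 0.3900i → escape time 6
(row=2, col=1): c = 0.1300 + 0.3900i → escape time 6
(row=2, col=2): c = 0.7700 + 0.3900i → escape time 3
(row=3, col=0): c = -0.5100 + 0.0550i → escape time 6
(row=3, col=1): c = 0.1300 + 0.0550i → escape time 6
(row=3, col=2): c = 0.7700 + 0.0550i → escape time 3
(row=4, col=0): c = -0.5100 + -0.2800i → escape time 6
(row=4, col=1): c = 0.1300 + -0.2800i → escape time 6
(row=4, col=2): c = 0.7700 + -0.2800i → escape time 3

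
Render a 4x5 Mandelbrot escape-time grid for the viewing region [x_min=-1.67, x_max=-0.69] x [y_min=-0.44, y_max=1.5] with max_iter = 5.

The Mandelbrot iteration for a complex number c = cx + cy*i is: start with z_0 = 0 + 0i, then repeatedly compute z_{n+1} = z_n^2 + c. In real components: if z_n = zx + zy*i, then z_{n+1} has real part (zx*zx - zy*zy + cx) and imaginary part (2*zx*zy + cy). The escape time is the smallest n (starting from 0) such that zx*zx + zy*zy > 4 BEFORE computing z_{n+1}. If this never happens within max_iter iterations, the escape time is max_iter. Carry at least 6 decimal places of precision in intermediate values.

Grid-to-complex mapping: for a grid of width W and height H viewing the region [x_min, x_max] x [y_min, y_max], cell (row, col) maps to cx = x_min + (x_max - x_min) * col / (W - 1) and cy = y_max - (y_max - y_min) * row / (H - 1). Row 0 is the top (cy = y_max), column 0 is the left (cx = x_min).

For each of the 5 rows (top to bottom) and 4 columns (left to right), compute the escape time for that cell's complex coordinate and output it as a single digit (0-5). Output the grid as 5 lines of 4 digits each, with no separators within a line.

(row=0, col=0): c = -1.6700 + 1.5000i → escape time 1
(row=0, col=1): c = -1.3433 + 1.5000i → escape time 1
(row=0, col=2): c = -1.0167 + 1.5000i → escape time 2
(row=0, col=3): c = -0.6900 + 1.5000i → escape time 2
(row=1, col=0): c = -1.6700 + 1.0150i → escape time 2
(row=1, col=1): c = -1.3433 + 1.0150i → escape time 3
(row=1, col=2): c = -1.0167 + 1.0150i → escape time 3
(row=1, col=3): c = -0.6900 + 1.0150i → escape time 3
(row=2, col=0): c = -1.6700 + 0.5300i → escape time 3
(row=2, col=1): c = -1.3433 + 0.5300i → escape time 3
(row=2, col=2): c = -1.0167 + 0.5300i → escape time 5
(row=2, col=3): c = -0.6900 + 0.5300i → escape time 5
(row=3, col=0): c = -1.6700 + 0.0450i → escape time 5
(row=3, col=1): c = -1.3433 + 0.0450i → escape time 5
(row=3, col=2): c = -1.0167 + 0.0450i → escape time 5
(row=3, col=3): c = -0.6900 + 0.0450i → escape time 5
(row=4, col=0): c = -1.6700 + -0.4400i → escape time 3
(row=4, col=1): c = -1.3433 + -0.4400i → escape time 5
(row=4, col=2): c = -1.0167 + -0.4400i → escape time 5
(row=4, col=3): c = -0.6900 + -0.4400i → escape time 5

Answer: 1122
2333
3355
5555
3555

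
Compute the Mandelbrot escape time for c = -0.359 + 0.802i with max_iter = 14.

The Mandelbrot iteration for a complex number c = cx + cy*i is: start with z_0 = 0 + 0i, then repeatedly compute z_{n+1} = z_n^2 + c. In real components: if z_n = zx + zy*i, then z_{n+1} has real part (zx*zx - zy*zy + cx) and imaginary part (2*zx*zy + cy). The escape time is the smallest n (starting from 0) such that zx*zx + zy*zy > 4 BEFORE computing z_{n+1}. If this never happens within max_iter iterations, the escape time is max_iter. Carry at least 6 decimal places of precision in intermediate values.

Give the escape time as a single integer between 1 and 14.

z_0 = 0 + 0i, c = -0.3590 + 0.8020i
Iter 1: z = -0.3590 + 0.8020i, |z|^2 = 0.7721
Iter 2: z = -0.8733 + 0.2262i, |z|^2 = 0.8138
Iter 3: z = 0.3525 + 0.4070i, |z|^2 = 0.2899
Iter 4: z = -0.4003 + 1.0889i, |z|^2 = 1.3461
Iter 5: z = -1.3845 + -0.0699i, |z|^2 = 1.9218
Iter 6: z = 1.5531 + 0.9956i, |z|^2 = 3.4031
Iter 7: z = 1.0619 + 3.8943i, |z|^2 = 16.2934
Escaped at iteration 7

Answer: 7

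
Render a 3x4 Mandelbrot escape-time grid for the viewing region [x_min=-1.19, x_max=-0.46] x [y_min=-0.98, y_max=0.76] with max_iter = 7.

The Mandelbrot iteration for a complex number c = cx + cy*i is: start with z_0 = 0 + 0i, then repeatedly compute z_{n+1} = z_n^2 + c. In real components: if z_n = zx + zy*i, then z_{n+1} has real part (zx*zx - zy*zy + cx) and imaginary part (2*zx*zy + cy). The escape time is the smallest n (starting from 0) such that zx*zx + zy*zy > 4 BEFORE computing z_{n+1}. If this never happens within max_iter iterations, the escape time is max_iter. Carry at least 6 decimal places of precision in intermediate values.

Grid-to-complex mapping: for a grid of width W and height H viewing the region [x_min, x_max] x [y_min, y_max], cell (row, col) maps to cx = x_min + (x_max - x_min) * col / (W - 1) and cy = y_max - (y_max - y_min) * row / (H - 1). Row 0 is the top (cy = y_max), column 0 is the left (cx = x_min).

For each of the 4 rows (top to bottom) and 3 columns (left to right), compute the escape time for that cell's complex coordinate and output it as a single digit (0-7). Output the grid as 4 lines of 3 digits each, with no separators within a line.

Answer: 346
777
777
334

Derivation:
(row=0, col=0): c = -1.1900 + 0.7600i → escape time 3
(row=0, col=1): c = -0.8250 + 0.7600i → escape time 4
(row=0, col=2): c = -0.4600 + 0.7600i → escape time 6
(row=1, col=0): c = -1.1900 + 0.1800i → escape time 7
(row=1, col=1): c = -0.8250 + 0.1800i → escape time 7
(row=1, col=2): c = -0.4600 + 0.1800i → escape time 7
(row=2, col=0): c = -1.1900 + -0.4000i → escape time 7
(row=2, col=1): c = -0.8250 + -0.4000i → escape time 7
(row=2, col=2): c = -0.4600 + -0.4000i → escape time 7
(row=3, col=0): c = -1.1900 + -0.9800i → escape time 3
(row=3, col=1): c = -0.8250 + -0.9800i → escape time 3
(row=3, col=2): c = -0.4600 + -0.9800i → escape time 4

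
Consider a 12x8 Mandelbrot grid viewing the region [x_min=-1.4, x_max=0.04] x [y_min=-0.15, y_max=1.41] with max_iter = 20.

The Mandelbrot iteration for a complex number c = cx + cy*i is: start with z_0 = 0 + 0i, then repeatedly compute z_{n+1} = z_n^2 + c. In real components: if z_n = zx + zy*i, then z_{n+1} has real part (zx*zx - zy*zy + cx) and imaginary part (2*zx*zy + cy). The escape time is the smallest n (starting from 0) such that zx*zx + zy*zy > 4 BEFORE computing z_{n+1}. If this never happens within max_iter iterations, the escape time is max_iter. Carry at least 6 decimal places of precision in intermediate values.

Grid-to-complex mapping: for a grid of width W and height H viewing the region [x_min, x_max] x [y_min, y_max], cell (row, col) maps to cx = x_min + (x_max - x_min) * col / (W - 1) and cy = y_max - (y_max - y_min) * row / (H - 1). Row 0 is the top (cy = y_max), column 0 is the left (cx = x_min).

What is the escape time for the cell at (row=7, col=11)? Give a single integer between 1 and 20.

Answer: 20

Derivation:
z_0 = 0 + 0i, c = 0.0400 + -0.1500i
Iter 1: z = 0.0400 + -0.1500i, |z|^2 = 0.0241
Iter 2: z = 0.0191 + -0.1620i, |z|^2 = 0.0266
Iter 3: z = 0.0141 + -0.1562i, |z|^2 = 0.0246
Iter 4: z = 0.0158 + -0.1544i, |z|^2 = 0.0241
Iter 5: z = 0.0164 + -0.1549i, |z|^2 = 0.0243
Iter 6: z = 0.0163 + -0.1551i, |z|^2 = 0.0243
Iter 7: z = 0.0162 + -0.1550i, |z|^2 = 0.0243
Iter 8: z = 0.0162 + -0.1550i, |z|^2 = 0.0243
Iter 9: z = 0.0162 + -0.1550i, |z|^2 = 0.0243
Iter 10: z = 0.0162 + -0.1550i, |z|^2 = 0.0243
Iter 11: z = 0.0162 + -0.1550i, |z|^2 = 0.0243
Iter 12: z = 0.0162 + -0.1550i, |z|^2 = 0.0243
Iter 13: z = 0.0162 + -0.1550i, |z|^2 = 0.0243
Iter 14: z = 0.0162 + -0.1550i, |z|^2 = 0.0243
Iter 15: z = 0.0162 + -0.1550i, |z|^2 = 0.0243
Iter 16: z = 0.0162 + -0.1550i, |z|^2 = 0.0243
Iter 17: z = 0.0162 + -0.1550i, |z|^2 = 0.0243
Iter 18: z = 0.0162 + -0.1550i, |z|^2 = 0.0243
Iter 19: z = 0.0162 + -0.1550i, |z|^2 = 0.0243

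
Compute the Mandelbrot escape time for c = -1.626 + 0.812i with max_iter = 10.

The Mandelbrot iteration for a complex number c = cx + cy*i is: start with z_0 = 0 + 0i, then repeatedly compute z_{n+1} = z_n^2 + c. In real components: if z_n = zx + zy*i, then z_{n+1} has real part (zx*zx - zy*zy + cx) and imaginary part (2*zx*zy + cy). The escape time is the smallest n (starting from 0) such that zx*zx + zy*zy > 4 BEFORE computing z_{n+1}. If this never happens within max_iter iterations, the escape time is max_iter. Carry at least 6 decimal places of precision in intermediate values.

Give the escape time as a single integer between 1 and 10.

z_0 = 0 + 0i, c = -1.6260 + 0.8120i
Iter 1: z = -1.6260 + 0.8120i, |z|^2 = 3.3032
Iter 2: z = 0.3585 + -1.8286i, |z|^2 = 3.4724
Iter 3: z = -4.8413 + -0.4992i, |z|^2 = 23.6876
Escaped at iteration 3

Answer: 3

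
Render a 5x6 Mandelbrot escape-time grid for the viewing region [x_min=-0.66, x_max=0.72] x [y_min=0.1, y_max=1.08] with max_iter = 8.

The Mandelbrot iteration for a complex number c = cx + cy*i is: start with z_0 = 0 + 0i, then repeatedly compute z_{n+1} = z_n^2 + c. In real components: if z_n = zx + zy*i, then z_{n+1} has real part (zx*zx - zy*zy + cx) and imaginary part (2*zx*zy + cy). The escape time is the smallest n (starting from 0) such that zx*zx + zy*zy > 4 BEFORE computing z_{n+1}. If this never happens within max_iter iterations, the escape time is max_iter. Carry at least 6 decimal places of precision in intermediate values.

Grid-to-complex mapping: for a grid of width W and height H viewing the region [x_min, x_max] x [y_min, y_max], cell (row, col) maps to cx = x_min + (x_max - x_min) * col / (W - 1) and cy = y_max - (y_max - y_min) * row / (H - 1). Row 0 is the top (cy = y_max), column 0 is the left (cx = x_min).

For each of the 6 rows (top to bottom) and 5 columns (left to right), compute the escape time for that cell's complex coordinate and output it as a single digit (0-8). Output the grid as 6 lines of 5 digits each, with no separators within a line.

Answer: 34432
46742
68883
88883
88883
88883

Derivation:
(row=0, col=0): c = -0.6600 + 1.0800i → escape time 3
(row=0, col=1): c = -0.3150 + 1.0800i → escape time 4
(row=0, col=2): c = 0.0300 + 1.0800i → escape time 4
(row=0, col=3): c = 0.3750 + 1.0800i → escape time 3
(row=0, col=4): c = 0.7200 + 1.0800i → escape time 2
(row=1, col=0): c = -0.6600 + 0.8840i → escape time 4
(row=1, col=1): c = -0.3150 + 0.8840i → escape time 6
(row=1, col=2): c = 0.0300 + 0.8840i → escape time 7
(row=1, col=3): c = 0.3750 + 0.8840i → escape time 4
(row=1, col=4): c = 0.7200 + 0.8840i → escape time 2
(row=2, col=0): c = -0.6600 + 0.6880i → escape time 6
(row=2, col=1): c = -0.3150 + 0.6880i → escape time 8
(row=2, col=2): c = 0.0300 + 0.6880i → escape time 8
(row=2, col=3): c = 0.3750 + 0.6880i → escape time 8
(row=2, col=4): c = 0.7200 + 0.6880i → escape time 3
(row=3, col=0): c = -0.6600 + 0.4920i → escape time 8
(row=3, col=1): c = -0.3150 + 0.4920i → escape time 8
(row=3, col=2): c = 0.0300 + 0.4920i → escape time 8
(row=3, col=3): c = 0.3750 + 0.4920i → escape time 8
(row=3, col=4): c = 0.7200 + 0.4920i → escape time 3
(row=4, col=0): c = -0.6600 + 0.2960i → escape time 8
(row=4, col=1): c = -0.3150 + 0.2960i → escape time 8
(row=4, col=2): c = 0.0300 + 0.2960i → escape time 8
(row=4, col=3): c = 0.3750 + 0.2960i → escape time 8
(row=4, col=4): c = 0.7200 + 0.2960i → escape time 3
(row=5, col=0): c = -0.6600 + 0.1000i → escape time 8
(row=5, col=1): c = -0.3150 + 0.1000i → escape time 8
(row=5, col=2): c = 0.0300 + 0.1000i → escape time 8
(row=5, col=3): c = 0.3750 + 0.1000i → escape time 8
(row=5, col=4): c = 0.7200 + 0.1000i → escape time 3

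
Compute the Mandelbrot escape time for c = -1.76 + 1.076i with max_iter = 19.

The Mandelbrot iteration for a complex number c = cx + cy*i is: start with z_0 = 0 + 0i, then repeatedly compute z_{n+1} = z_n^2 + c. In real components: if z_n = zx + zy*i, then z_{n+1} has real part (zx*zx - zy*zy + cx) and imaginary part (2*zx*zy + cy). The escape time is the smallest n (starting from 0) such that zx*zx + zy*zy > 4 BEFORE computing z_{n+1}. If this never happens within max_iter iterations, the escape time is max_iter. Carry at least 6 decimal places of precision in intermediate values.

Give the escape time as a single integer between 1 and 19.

Answer: 1

Derivation:
z_0 = 0 + 0i, c = -1.7600 + 1.0760i
Iter 1: z = -1.7600 + 1.0760i, |z|^2 = 4.2554
Escaped at iteration 1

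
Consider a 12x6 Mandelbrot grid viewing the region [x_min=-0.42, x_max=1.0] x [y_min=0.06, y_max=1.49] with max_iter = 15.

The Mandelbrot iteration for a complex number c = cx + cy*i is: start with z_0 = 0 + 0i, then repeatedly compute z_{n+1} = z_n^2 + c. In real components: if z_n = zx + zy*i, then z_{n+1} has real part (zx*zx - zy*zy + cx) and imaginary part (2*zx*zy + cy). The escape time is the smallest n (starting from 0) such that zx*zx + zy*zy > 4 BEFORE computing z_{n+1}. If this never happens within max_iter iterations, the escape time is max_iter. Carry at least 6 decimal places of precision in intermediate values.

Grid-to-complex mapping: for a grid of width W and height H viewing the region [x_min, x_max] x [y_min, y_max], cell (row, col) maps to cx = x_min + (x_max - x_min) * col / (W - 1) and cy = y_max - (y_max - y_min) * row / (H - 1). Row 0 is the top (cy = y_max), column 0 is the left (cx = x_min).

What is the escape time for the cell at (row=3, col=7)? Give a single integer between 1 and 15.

Answer: 4

Derivation:
z_0 = 0 + 0i, c = 0.4836 + 0.6320i
Iter 1: z = 0.4836 + 0.6320i, |z|^2 = 0.6333
Iter 2: z = 0.3181 + 1.2433i, |z|^2 = 1.6470
Iter 3: z = -0.9610 + 1.4230i, |z|^2 = 2.9486
Iter 4: z = -0.6179 + -2.1031i, |z|^2 = 4.8047
Escaped at iteration 4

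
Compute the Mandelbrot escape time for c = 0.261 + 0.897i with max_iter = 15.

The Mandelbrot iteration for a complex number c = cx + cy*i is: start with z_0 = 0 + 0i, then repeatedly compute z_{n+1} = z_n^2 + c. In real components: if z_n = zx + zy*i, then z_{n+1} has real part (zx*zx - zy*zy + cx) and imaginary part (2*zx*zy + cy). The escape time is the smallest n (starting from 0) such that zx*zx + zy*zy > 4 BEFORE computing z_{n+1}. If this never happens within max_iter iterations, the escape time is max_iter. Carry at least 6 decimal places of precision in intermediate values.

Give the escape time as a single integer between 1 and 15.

Answer: 4

Derivation:
z_0 = 0 + 0i, c = 0.2610 + 0.8970i
Iter 1: z = 0.2610 + 0.8970i, |z|^2 = 0.8727
Iter 2: z = -0.4755 + 1.3652i, |z|^2 = 2.0900
Iter 3: z = -1.3768 + -0.4013i, |z|^2 = 2.0566
Iter 4: z = 1.9955 + 2.0020i, |z|^2 = 7.9899
Escaped at iteration 4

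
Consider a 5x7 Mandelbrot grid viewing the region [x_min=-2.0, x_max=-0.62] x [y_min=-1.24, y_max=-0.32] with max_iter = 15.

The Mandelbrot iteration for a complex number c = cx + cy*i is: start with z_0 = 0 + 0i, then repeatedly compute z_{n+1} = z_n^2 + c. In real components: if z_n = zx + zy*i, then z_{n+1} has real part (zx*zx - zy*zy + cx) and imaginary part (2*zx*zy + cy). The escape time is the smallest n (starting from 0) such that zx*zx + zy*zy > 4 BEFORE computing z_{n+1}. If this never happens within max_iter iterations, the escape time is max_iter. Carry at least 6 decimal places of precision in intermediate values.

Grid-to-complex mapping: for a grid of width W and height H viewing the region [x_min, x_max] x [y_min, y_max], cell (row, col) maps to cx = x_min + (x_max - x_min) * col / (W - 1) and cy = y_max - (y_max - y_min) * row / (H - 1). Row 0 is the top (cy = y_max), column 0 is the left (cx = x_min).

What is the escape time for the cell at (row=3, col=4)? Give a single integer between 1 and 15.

Answer: 4

Derivation:
z_0 = 0 + 0i, c = -0.6200 + -0.7800i
Iter 1: z = -0.6200 + -0.7800i, |z|^2 = 0.9928
Iter 2: z = -0.8440 + 0.1872i, |z|^2 = 0.7474
Iter 3: z = 0.0573 + -1.0960i, |z|^2 = 1.2045
Iter 4: z = -1.8179 + -0.9056i, |z|^2 = 4.1249
Escaped at iteration 4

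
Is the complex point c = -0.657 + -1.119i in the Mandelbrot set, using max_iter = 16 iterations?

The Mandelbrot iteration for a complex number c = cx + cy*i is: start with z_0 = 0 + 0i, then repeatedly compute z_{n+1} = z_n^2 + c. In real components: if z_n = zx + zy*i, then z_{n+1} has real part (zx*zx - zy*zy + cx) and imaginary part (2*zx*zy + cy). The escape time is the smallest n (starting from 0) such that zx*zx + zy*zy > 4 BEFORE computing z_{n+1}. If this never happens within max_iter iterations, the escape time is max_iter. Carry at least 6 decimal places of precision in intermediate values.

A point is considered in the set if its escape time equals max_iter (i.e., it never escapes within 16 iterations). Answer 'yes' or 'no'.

Answer: no

Derivation:
z_0 = 0 + 0i, c = -0.6570 + -1.1190i
Iter 1: z = -0.6570 + -1.1190i, |z|^2 = 1.6838
Iter 2: z = -1.4775 + 0.3514i, |z|^2 = 2.3065
Iter 3: z = 1.4026 + -2.1573i, |z|^2 = 6.6212
Escaped at iteration 3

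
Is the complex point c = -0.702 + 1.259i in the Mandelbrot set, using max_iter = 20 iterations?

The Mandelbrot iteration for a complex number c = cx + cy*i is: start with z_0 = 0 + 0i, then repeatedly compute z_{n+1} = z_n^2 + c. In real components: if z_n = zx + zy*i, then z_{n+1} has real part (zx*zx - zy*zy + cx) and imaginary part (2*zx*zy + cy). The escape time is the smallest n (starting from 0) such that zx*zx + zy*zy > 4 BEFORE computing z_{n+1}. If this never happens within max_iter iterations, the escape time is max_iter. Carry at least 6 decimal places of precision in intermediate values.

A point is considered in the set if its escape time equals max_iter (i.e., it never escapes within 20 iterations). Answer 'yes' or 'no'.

Answer: no

Derivation:
z_0 = 0 + 0i, c = -0.7020 + 1.2590i
Iter 1: z = -0.7020 + 1.2590i, |z|^2 = 2.0779
Iter 2: z = -1.7943 + -0.5086i, |z|^2 = 3.4781
Iter 3: z = 2.2587 + 3.0843i, |z|^2 = 14.6145
Escaped at iteration 3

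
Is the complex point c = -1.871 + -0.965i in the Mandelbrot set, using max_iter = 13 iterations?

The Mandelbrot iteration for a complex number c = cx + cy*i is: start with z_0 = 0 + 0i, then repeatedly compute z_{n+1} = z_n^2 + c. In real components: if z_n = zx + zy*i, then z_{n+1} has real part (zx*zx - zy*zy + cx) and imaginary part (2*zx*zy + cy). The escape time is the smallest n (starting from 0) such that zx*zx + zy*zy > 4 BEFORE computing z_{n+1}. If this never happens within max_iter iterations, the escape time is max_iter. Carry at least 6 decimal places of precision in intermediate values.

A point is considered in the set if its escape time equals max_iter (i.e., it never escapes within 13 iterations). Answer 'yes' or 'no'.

Answer: no

Derivation:
z_0 = 0 + 0i, c = -1.8710 + -0.9650i
Iter 1: z = -1.8710 + -0.9650i, |z|^2 = 4.4319
Escaped at iteration 1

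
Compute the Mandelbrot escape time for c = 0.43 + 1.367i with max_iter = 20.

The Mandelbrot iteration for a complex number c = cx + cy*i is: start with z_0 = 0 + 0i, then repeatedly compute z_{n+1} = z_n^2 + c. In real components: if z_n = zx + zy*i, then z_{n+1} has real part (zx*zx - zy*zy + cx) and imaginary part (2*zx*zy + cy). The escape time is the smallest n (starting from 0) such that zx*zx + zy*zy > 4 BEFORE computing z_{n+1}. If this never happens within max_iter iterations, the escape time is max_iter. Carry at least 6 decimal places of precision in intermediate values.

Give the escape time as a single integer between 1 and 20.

Answer: 2

Derivation:
z_0 = 0 + 0i, c = 0.4300 + 1.3670i
Iter 1: z = 0.4300 + 1.3670i, |z|^2 = 2.0536
Iter 2: z = -1.2538 + 2.5426i, |z|^2 = 8.0369
Escaped at iteration 2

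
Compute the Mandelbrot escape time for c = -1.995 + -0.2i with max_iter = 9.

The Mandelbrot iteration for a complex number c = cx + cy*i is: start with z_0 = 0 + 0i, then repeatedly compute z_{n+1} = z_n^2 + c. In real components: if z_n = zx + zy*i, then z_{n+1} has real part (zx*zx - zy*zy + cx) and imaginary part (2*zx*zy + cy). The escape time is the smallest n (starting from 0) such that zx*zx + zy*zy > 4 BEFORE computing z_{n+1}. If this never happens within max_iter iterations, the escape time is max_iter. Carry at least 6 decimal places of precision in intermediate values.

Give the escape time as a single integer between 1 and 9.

z_0 = 0 + 0i, c = -1.9950 + -0.2000i
Iter 1: z = -1.9950 + -0.2000i, |z|^2 = 4.0200
Escaped at iteration 1

Answer: 1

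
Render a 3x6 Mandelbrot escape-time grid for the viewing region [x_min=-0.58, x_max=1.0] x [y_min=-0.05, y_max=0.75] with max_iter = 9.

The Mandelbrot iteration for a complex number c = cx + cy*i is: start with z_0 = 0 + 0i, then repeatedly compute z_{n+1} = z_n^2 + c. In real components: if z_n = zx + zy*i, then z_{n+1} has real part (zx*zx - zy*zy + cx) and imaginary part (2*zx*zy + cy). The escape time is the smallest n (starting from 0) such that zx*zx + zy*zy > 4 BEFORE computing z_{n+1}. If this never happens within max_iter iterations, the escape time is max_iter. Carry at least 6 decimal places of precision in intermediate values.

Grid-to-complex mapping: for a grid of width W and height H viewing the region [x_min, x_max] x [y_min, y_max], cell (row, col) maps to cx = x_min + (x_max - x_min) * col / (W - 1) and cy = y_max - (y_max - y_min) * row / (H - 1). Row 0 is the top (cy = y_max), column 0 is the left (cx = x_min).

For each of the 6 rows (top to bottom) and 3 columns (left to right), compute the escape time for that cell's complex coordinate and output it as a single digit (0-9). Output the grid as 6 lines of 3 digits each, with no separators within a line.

(row=0, col=0): c = -0.5800 + 0.7500i → escape time 6
(row=0, col=1): c = 0.2100 + 0.7500i → escape time 6
(row=0, col=2): c = 1.0000 + 0.7500i → escape time 2
(row=1, col=0): c = -0.5800 + 0.5900i → escape time 9
(row=1, col=1): c = 0.2100 + 0.5900i → escape time 9
(row=1, col=2): c = 1.0000 + 0.5900i → escape time 2
(row=2, col=0): c = -0.5800 + 0.4300i → escape time 9
(row=2, col=1): c = 0.2100 + 0.4300i → escape time 9
(row=2, col=2): c = 1.0000 + 0.4300i → escape time 2
(row=3, col=0): c = -0.5800 + 0.2700i → escape time 9
(row=3, col=1): c = 0.2100 + 0.2700i → escape time 9
(row=3, col=2): c = 1.0000 + 0.2700i → escape time 2
(row=4, col=0): c = -0.5800 + 0.1100i → escape time 9
(row=4, col=1): c = 0.2100 + 0.1100i → escape time 9
(row=4, col=2): c = 1.0000 + 0.1100i → escape time 2
(row=5, col=0): c = -0.5800 + -0.0500i → escape time 9
(row=5, col=1): c = 0.2100 + -0.0500i → escape time 9
(row=5, col=2): c = 1.0000 + -0.0500i → escape time 2

Answer: 662
992
992
992
992
992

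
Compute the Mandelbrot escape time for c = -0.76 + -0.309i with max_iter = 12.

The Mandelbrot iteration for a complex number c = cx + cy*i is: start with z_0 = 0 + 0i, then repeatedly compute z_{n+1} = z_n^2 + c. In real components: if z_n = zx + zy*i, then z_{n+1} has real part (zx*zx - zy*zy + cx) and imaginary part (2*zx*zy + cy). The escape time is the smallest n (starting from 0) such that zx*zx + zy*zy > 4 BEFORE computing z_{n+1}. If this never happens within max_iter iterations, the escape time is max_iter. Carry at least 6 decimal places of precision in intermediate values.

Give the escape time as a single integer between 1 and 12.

Answer: 10

Derivation:
z_0 = 0 + 0i, c = -0.7600 + -0.3090i
Iter 1: z = -0.7600 + -0.3090i, |z|^2 = 0.6731
Iter 2: z = -0.2779 + 0.1607i, |z|^2 = 0.1030
Iter 3: z = -0.7086 + -0.3983i, |z|^2 = 0.6608
Iter 4: z = -0.4165 + 0.2555i, |z|^2 = 0.2388
Iter 5: z = -0.6518 + -0.5218i, |z|^2 = 0.6971
Iter 6: z = -0.6075 + 0.3712i, |z|^2 = 0.5069
Iter 7: z = -0.5288 + -0.7600i, |z|^2 = 0.8572
Iter 8: z = -1.0581 + 0.4947i, |z|^2 = 1.3642
Iter 9: z = 0.1147 + -1.3559i, |z|^2 = 1.8516
Iter 10: z = -2.5853 + -0.6201i, |z|^2 = 7.0682
Escaped at iteration 10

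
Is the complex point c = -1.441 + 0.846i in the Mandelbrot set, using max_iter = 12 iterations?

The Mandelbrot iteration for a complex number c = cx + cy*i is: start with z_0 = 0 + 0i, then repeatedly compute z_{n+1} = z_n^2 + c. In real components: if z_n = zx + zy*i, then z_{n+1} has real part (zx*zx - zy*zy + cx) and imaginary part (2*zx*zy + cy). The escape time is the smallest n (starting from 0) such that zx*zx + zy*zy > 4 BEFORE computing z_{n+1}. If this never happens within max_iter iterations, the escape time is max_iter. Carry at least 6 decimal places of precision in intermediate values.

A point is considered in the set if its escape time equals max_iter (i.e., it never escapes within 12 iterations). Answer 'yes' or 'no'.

Answer: no

Derivation:
z_0 = 0 + 0i, c = -1.4410 + 0.8460i
Iter 1: z = -1.4410 + 0.8460i, |z|^2 = 2.7922
Iter 2: z = -0.0802 + -1.5922i, |z|^2 = 2.5414
Iter 3: z = -3.9696 + 1.1015i, |z|^2 = 16.9708
Escaped at iteration 3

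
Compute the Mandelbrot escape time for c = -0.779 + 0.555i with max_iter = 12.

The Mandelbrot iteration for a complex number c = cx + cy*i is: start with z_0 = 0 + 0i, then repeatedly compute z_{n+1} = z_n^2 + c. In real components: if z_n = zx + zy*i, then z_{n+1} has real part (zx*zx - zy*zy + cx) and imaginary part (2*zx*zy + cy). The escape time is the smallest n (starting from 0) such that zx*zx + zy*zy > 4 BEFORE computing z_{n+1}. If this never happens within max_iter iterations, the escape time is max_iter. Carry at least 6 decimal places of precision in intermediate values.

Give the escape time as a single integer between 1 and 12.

Answer: 6

Derivation:
z_0 = 0 + 0i, c = -0.7790 + 0.5550i
Iter 1: z = -0.7790 + 0.5550i, |z|^2 = 0.9149
Iter 2: z = -0.4802 + -0.3097i, |z|^2 = 0.3265
Iter 3: z = -0.6443 + 0.8524i, |z|^2 = 1.1418
Iter 4: z = -1.0905 + -0.5435i, |z|^2 = 1.4845
Iter 5: z = 0.1147 + 1.7403i, |z|^2 = 3.0417
Iter 6: z = -3.7944 + 0.9543i, |z|^2 = 15.3080
Escaped at iteration 6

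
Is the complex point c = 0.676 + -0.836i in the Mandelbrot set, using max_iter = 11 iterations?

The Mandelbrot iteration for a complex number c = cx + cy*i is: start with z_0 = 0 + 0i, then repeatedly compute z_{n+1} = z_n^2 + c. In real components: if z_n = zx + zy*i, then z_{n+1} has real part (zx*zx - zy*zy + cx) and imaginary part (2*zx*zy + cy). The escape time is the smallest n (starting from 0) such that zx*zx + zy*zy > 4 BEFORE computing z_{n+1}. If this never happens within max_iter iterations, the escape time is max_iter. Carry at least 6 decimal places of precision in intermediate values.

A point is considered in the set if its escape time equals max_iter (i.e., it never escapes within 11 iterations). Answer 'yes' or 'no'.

z_0 = 0 + 0i, c = 0.6760 + -0.8360i
Iter 1: z = 0.6760 + -0.8360i, |z|^2 = 1.1559
Iter 2: z = 0.4341 + -1.9663i, |z|^2 = 4.0547
Escaped at iteration 2

Answer: no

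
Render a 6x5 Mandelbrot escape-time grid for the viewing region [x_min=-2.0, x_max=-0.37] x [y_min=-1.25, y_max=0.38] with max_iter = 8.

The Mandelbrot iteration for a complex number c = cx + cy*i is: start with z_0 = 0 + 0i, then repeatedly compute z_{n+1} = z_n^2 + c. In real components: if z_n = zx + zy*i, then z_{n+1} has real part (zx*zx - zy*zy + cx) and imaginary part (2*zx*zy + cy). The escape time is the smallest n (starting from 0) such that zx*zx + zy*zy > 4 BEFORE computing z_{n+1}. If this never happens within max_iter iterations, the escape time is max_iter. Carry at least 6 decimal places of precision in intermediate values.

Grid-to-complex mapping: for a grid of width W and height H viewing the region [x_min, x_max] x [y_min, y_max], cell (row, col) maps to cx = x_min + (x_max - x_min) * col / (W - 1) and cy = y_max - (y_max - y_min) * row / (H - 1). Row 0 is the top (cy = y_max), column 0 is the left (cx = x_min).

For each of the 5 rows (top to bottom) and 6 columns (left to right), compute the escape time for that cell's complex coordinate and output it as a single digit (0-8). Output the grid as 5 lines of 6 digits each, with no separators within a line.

(row=0, col=0): c = -2.0000 + 0.3800i → escape time 1
(row=0, col=1): c = -1.6740 + 0.3800i → escape time 3
(row=0, col=2): c = -1.3480 + 0.3800i → escape time 6
(row=0, col=3): c = -1.0220 + 0.3800i → escape time 8
(row=0, col=4): c = -0.6960 + 0.3800i → escape time 8
(row=0, col=5): c = -0.3700 + 0.3800i → escape time 8
(row=1, col=0): c = -2.0000 + -0.0275i → escape time 1
(row=1, col=1): c = -1.6740 + -0.0275i → escape time 8
(row=1, col=2): c = -1.3480 + -0.0275i → escape time 8
(row=1, col=3): c = -1.0220 + -0.0275i → escape time 8
(row=1, col=4): c = -0.6960 + -0.0275i → escape time 8
(row=1, col=5): c = -0.3700 + -0.0275i → escape time 8
(row=2, col=0): c = -2.0000 + -0.4350i → escape time 1
(row=2, col=1): c = -1.6740 + -0.4350i → escape time 3
(row=2, col=2): c = -1.3480 + -0.4350i → escape time 5
(row=2, col=3): c = -1.0220 + -0.4350i → escape time 6
(row=2, col=4): c = -0.6960 + -0.4350i → escape time 8
(row=2, col=5): c = -0.3700 + -0.4350i → escape time 8
(row=3, col=0): c = -2.0000 + -0.8425i → escape time 1
(row=3, col=1): c = -1.6740 + -0.8425i → escape time 2
(row=3, col=2): c = -1.3480 + -0.8425i → escape time 3
(row=3, col=3): c = -1.0220 + -0.8425i → escape time 3
(row=3, col=4): c = -0.6960 + -0.8425i → escape time 4
(row=3, col=5): c = -0.3700 + -0.8425i → escape time 6
(row=4, col=0): c = -2.0000 + -1.2500i → escape time 1
(row=4, col=1): c = -1.6740 + -1.2500i → escape time 1
(row=4, col=2): c = -1.3480 + -1.2500i → escape time 2
(row=4, col=3): c = -1.0220 + -1.2500i → escape time 2
(row=4, col=4): c = -0.6960 + -1.2500i → escape time 3
(row=4, col=5): c = -0.3700 + -1.2500i → escape time 3

Answer: 136888
188888
135688
123346
112233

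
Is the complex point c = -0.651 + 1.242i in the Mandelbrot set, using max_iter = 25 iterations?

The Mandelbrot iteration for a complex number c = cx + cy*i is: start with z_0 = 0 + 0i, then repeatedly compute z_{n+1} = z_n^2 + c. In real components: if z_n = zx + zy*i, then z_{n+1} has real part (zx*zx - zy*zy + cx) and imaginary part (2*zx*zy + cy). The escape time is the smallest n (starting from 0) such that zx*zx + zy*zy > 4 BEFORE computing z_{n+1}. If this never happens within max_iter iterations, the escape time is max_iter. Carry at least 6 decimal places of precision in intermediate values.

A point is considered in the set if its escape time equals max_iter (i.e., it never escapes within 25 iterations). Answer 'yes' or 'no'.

Answer: no

Derivation:
z_0 = 0 + 0i, c = -0.6510 + 1.2420i
Iter 1: z = -0.6510 + 1.2420i, |z|^2 = 1.9664
Iter 2: z = -1.7698 + -0.3751i, |z|^2 = 3.2727
Iter 3: z = 2.3404 + 2.5696i, |z|^2 = 12.0803
Escaped at iteration 3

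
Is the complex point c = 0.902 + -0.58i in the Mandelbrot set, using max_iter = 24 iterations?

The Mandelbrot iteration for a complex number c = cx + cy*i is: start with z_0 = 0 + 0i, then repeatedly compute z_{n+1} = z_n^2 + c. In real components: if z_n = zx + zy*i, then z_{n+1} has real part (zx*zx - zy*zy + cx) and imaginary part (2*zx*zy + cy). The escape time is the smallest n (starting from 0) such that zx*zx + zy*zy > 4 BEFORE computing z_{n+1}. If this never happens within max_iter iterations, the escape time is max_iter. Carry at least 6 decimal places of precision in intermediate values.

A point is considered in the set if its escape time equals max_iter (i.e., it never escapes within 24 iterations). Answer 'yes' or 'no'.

Answer: no

Derivation:
z_0 = 0 + 0i, c = 0.9020 + -0.5800i
Iter 1: z = 0.9020 + -0.5800i, |z|^2 = 1.1500
Iter 2: z = 1.3792 + -1.6263i, |z|^2 = 4.5471
Escaped at iteration 2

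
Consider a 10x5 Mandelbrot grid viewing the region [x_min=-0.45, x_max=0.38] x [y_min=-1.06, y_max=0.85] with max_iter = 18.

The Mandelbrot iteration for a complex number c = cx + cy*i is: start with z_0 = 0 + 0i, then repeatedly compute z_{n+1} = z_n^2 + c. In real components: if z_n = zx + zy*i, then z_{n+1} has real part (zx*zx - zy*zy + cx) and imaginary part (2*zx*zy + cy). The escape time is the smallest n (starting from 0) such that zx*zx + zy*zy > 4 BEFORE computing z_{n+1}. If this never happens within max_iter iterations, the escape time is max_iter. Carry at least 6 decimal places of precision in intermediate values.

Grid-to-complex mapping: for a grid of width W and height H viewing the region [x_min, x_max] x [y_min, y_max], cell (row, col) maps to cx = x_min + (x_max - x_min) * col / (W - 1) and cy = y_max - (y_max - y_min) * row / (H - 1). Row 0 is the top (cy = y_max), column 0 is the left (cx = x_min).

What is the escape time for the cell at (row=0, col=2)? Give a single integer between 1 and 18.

Answer: 18

Derivation:
z_0 = 0 + 0i, c = -0.2656 + 0.8500i
Iter 1: z = -0.2656 + 0.8500i, |z|^2 = 0.7930
Iter 2: z = -0.9175 + 0.3986i, |z|^2 = 1.0007
Iter 3: z = 0.4175 + 0.1186i, |z|^2 = 0.1884
Iter 4: z = -0.1053 + 0.9490i, |z|^2 = 0.9118
Iter 5: z = -1.1551 + 0.6500i, |z|^2 = 1.7569
Iter 6: z = 0.6462 + -0.6518i, |z|^2 = 0.8424
Iter 7: z = -0.2728 + 0.0076i, |z|^2 = 0.0745
Iter 8: z = -0.1912 + 0.8459i, |z|^2 = 0.7520
Iter 9: z = -0.9445 + 0.5265i, |z|^2 = 1.1692
Iter 10: z = 0.3492 + -0.1446i, |z|^2 = 0.1429
Iter 11: z = -0.1645 + 0.7490i, |z|^2 = 0.5881
Iter 12: z = -0.7995 + 0.6036i, |z|^2 = 1.0036
Iter 13: z = 0.0094 + -0.1152i, |z|^2 = 0.0134
Iter 14: z = -0.2787 + 0.8478i, |z|^2 = 0.7965
Iter 15: z = -0.9067 + 0.3774i, |z|^2 = 0.9645
Iter 16: z = 0.4141 + 0.1657i, |z|^2 = 0.1990
Iter 17: z = -0.1215 + 0.9873i, |z|^2 = 0.9894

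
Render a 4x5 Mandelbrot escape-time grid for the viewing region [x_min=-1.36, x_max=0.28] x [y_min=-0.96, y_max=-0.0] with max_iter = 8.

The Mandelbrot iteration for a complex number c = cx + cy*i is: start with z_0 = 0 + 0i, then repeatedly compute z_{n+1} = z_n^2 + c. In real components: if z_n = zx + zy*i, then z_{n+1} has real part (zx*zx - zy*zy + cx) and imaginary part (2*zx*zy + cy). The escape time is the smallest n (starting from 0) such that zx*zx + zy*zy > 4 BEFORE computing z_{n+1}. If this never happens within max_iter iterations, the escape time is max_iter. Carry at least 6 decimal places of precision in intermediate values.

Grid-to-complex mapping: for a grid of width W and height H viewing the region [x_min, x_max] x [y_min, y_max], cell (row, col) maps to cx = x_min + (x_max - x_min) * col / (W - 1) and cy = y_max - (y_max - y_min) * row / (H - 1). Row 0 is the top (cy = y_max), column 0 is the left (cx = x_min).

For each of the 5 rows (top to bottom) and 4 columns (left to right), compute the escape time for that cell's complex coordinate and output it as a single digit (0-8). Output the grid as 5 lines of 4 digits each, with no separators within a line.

Answer: 8888
7888
4688
3486
3364

Derivation:
(row=0, col=0): c = -1.3600 + -0.0000i → escape time 8
(row=0, col=1): c = -0.8133 + -0.0000i → escape time 8
(row=0, col=2): c = -0.2667 + -0.0000i → escape time 8
(row=0, col=3): c = 0.2800 + -0.0000i → escape time 8
(row=1, col=0): c = -1.3600 + -0.2400i → escape time 7
(row=1, col=1): c = -0.8133 + -0.2400i → escape time 8
(row=1, col=2): c = -0.2667 + -0.2400i → escape time 8
(row=1, col=3): c = 0.2800 + -0.2400i → escape time 8
(row=2, col=0): c = -1.3600 + -0.4800i → escape time 4
(row=2, col=1): c = -0.8133 + -0.4800i → escape time 6
(row=2, col=2): c = -0.2667 + -0.4800i → escape time 8
(row=2, col=3): c = 0.2800 + -0.4800i → escape time 8
(row=3, col=0): c = -1.3600 + -0.7200i → escape time 3
(row=3, col=1): c = -0.8133 + -0.7200i → escape time 4
(row=3, col=2): c = -0.2667 + -0.7200i → escape time 8
(row=3, col=3): c = 0.2800 + -0.7200i → escape time 6
(row=4, col=0): c = -1.3600 + -0.9600i → escape time 3
(row=4, col=1): c = -0.8133 + -0.9600i → escape time 3
(row=4, col=2): c = -0.2667 + -0.9600i → escape time 6
(row=4, col=3): c = 0.2800 + -0.9600i → escape time 4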